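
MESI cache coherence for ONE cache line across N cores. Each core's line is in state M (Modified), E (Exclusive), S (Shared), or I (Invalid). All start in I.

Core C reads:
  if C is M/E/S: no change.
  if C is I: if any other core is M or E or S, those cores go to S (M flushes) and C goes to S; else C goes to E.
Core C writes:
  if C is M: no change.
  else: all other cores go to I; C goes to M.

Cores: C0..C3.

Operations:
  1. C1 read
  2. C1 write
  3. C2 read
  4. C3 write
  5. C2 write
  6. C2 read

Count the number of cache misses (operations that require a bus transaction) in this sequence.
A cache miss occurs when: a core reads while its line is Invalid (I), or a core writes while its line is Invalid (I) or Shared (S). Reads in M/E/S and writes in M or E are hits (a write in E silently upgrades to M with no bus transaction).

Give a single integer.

Answer: 4

Derivation:
Op 1: C1 read [C1 read from I: no other sharers -> C1=E (exclusive)] -> [I,E,I,I] [MISS #1: read from I]
Op 2: C1 write [C1 write: invalidate none -> C1=M] -> [I,M,I,I] [hit: write from E is a silent E->M upgrade, no bus transaction]
Op 3: C2 read [C2 read from I: others=['C1=M'] -> C2=S, others downsized to S] -> [I,S,S,I] [MISS #2: read from I]
Op 4: C3 write [C3 write: invalidate ['C1=S', 'C2=S'] -> C3=M] -> [I,I,I,M] [MISS #3: write from I]
Op 5: C2 write [C2 write: invalidate ['C3=M'] -> C2=M] -> [I,I,M,I] [MISS #4: write from I]
Op 6: C2 read [C2 read: already in M, no change] -> [I,I,M,I] [hit: read from M]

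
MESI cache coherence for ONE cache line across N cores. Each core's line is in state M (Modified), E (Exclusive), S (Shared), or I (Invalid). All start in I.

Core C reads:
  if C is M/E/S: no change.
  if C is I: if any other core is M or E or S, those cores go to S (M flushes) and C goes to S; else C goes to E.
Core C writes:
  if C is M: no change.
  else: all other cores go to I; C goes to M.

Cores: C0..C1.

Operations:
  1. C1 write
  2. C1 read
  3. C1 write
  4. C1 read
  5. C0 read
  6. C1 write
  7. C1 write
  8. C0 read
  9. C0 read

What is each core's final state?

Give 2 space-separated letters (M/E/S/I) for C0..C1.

Answer: S S

Derivation:
Op 1: C1 write [C1 write: invalidate none -> C1=M] -> [I,M]
Op 2: C1 read [C1 read: already in M, no change] -> [I,M]
Op 3: C1 write [C1 write: already M (modified), no change] -> [I,M]
Op 4: C1 read [C1 read: already in M, no change] -> [I,M]
Op 5: C0 read [C0 read from I: others=['C1=M'] -> C0=S, others downsized to S] -> [S,S]
Op 6: C1 write [C1 write: invalidate ['C0=S'] -> C1=M] -> [I,M]
Op 7: C1 write [C1 write: already M (modified), no change] -> [I,M]
Op 8: C0 read [C0 read from I: others=['C1=M'] -> C0=S, others downsized to S] -> [S,S]
Op 9: C0 read [C0 read: already in S, no change] -> [S,S]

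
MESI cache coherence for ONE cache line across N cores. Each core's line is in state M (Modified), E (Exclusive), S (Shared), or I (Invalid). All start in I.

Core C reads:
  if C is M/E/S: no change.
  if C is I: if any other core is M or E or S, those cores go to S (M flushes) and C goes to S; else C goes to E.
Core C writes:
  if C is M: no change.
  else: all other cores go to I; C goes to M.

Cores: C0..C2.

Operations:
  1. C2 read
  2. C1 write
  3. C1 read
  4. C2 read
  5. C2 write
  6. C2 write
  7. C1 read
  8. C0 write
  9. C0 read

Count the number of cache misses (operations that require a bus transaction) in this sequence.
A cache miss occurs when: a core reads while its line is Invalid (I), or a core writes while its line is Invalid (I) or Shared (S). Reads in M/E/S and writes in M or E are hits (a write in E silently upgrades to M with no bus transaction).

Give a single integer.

Op 1: C2 read [C2 read from I: no other sharers -> C2=E (exclusive)] -> [I,I,E] [MISS #1: read from I]
Op 2: C1 write [C1 write: invalidate ['C2=E'] -> C1=M] -> [I,M,I] [MISS #2: write from I]
Op 3: C1 read [C1 read: already in M, no change] -> [I,M,I] [hit: read from M]
Op 4: C2 read [C2 read from I: others=['C1=M'] -> C2=S, others downsized to S] -> [I,S,S] [MISS #3: read from I]
Op 5: C2 write [C2 write: invalidate ['C1=S'] -> C2=M] -> [I,I,M] [MISS #4: write from S]
Op 6: C2 write [C2 write: already M (modified), no change] -> [I,I,M] [hit: write from M]
Op 7: C1 read [C1 read from I: others=['C2=M'] -> C1=S, others downsized to S] -> [I,S,S] [MISS #5: read from I]
Op 8: C0 write [C0 write: invalidate ['C1=S', 'C2=S'] -> C0=M] -> [M,I,I] [MISS #6: write from I]
Op 9: C0 read [C0 read: already in M, no change] -> [M,I,I] [hit: read from M]

Answer: 6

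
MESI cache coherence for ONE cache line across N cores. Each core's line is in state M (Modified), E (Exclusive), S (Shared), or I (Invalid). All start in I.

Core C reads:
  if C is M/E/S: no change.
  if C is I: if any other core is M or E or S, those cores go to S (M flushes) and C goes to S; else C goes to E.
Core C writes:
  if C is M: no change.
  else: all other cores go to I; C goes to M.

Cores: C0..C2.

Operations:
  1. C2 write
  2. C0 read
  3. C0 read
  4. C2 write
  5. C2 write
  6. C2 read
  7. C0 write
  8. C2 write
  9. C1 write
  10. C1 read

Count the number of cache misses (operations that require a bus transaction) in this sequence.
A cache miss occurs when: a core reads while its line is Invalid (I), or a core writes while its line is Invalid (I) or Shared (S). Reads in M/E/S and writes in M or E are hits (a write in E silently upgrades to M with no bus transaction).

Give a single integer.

Answer: 6

Derivation:
Op 1: C2 write [C2 write: invalidate none -> C2=M] -> [I,I,M] [MISS #1: write from I]
Op 2: C0 read [C0 read from I: others=['C2=M'] -> C0=S, others downsized to S] -> [S,I,S] [MISS #2: read from I]
Op 3: C0 read [C0 read: already in S, no change] -> [S,I,S] [hit: read from S]
Op 4: C2 write [C2 write: invalidate ['C0=S'] -> C2=M] -> [I,I,M] [MISS #3: write from S]
Op 5: C2 write [C2 write: already M (modified), no change] -> [I,I,M] [hit: write from M]
Op 6: C2 read [C2 read: already in M, no change] -> [I,I,M] [hit: read from M]
Op 7: C0 write [C0 write: invalidate ['C2=M'] -> C0=M] -> [M,I,I] [MISS #4: write from I]
Op 8: C2 write [C2 write: invalidate ['C0=M'] -> C2=M] -> [I,I,M] [MISS #5: write from I]
Op 9: C1 write [C1 write: invalidate ['C2=M'] -> C1=M] -> [I,M,I] [MISS #6: write from I]
Op 10: C1 read [C1 read: already in M, no change] -> [I,M,I] [hit: read from M]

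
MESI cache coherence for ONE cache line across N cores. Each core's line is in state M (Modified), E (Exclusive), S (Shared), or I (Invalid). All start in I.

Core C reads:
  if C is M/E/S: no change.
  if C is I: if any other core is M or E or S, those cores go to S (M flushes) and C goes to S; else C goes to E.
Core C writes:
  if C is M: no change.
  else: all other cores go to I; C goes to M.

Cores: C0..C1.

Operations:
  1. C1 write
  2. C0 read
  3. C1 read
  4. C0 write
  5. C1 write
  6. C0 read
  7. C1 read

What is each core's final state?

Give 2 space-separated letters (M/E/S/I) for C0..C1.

Answer: S S

Derivation:
Op 1: C1 write [C1 write: invalidate none -> C1=M] -> [I,M]
Op 2: C0 read [C0 read from I: others=['C1=M'] -> C0=S, others downsized to S] -> [S,S]
Op 3: C1 read [C1 read: already in S, no change] -> [S,S]
Op 4: C0 write [C0 write: invalidate ['C1=S'] -> C0=M] -> [M,I]
Op 5: C1 write [C1 write: invalidate ['C0=M'] -> C1=M] -> [I,M]
Op 6: C0 read [C0 read from I: others=['C1=M'] -> C0=S, others downsized to S] -> [S,S]
Op 7: C1 read [C1 read: already in S, no change] -> [S,S]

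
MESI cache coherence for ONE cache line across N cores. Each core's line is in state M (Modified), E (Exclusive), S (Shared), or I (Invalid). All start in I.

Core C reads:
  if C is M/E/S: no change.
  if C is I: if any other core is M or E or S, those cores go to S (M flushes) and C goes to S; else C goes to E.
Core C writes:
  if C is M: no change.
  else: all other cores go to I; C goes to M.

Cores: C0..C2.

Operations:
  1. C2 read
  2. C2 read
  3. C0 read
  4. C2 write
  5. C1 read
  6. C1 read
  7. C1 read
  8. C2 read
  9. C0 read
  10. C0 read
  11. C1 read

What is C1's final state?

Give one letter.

Op 1: C2 read [C2 read from I: no other sharers -> C2=E (exclusive)] -> [I,I,E]
Op 2: C2 read [C2 read: already in E, no change] -> [I,I,E]
Op 3: C0 read [C0 read from I: others=['C2=E'] -> C0=S, others downsized to S] -> [S,I,S]
Op 4: C2 write [C2 write: invalidate ['C0=S'] -> C2=M] -> [I,I,M]
Op 5: C1 read [C1 read from I: others=['C2=M'] -> C1=S, others downsized to S] -> [I,S,S]
Op 6: C1 read [C1 read: already in S, no change] -> [I,S,S]
Op 7: C1 read [C1 read: already in S, no change] -> [I,S,S]
Op 8: C2 read [C2 read: already in S, no change] -> [I,S,S]
Op 9: C0 read [C0 read from I: others=['C1=S', 'C2=S'] -> C0=S, others downsized to S] -> [S,S,S]
Op 10: C0 read [C0 read: already in S, no change] -> [S,S,S]
Op 11: C1 read [C1 read: already in S, no change] -> [S,S,S]

Answer: S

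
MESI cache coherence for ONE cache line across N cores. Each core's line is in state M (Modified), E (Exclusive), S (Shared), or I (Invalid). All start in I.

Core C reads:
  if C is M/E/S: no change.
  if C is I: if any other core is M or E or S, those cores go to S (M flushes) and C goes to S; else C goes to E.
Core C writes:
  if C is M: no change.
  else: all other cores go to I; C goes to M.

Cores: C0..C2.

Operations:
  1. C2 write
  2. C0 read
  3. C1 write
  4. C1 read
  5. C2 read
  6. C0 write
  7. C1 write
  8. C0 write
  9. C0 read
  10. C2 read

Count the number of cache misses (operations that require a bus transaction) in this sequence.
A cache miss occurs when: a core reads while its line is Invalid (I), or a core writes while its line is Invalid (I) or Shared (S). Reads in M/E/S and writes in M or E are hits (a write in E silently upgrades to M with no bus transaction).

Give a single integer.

Answer: 8

Derivation:
Op 1: C2 write [C2 write: invalidate none -> C2=M] -> [I,I,M] [MISS #1: write from I]
Op 2: C0 read [C0 read from I: others=['C2=M'] -> C0=S, others downsized to S] -> [S,I,S] [MISS #2: read from I]
Op 3: C1 write [C1 write: invalidate ['C0=S', 'C2=S'] -> C1=M] -> [I,M,I] [MISS #3: write from I]
Op 4: C1 read [C1 read: already in M, no change] -> [I,M,I] [hit: read from M]
Op 5: C2 read [C2 read from I: others=['C1=M'] -> C2=S, others downsized to S] -> [I,S,S] [MISS #4: read from I]
Op 6: C0 write [C0 write: invalidate ['C1=S', 'C2=S'] -> C0=M] -> [M,I,I] [MISS #5: write from I]
Op 7: C1 write [C1 write: invalidate ['C0=M'] -> C1=M] -> [I,M,I] [MISS #6: write from I]
Op 8: C0 write [C0 write: invalidate ['C1=M'] -> C0=M] -> [M,I,I] [MISS #7: write from I]
Op 9: C0 read [C0 read: already in M, no change] -> [M,I,I] [hit: read from M]
Op 10: C2 read [C2 read from I: others=['C0=M'] -> C2=S, others downsized to S] -> [S,I,S] [MISS #8: read from I]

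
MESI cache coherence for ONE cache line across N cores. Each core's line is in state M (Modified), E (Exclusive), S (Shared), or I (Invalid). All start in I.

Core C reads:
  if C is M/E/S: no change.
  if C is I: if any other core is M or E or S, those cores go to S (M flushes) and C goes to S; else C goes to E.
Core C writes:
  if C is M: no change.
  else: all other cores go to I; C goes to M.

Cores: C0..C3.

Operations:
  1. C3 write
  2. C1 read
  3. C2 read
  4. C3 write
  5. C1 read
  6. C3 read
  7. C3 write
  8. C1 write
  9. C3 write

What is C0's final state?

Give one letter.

Op 1: C3 write [C3 write: invalidate none -> C3=M] -> [I,I,I,M]
Op 2: C1 read [C1 read from I: others=['C3=M'] -> C1=S, others downsized to S] -> [I,S,I,S]
Op 3: C2 read [C2 read from I: others=['C1=S', 'C3=S'] -> C2=S, others downsized to S] -> [I,S,S,S]
Op 4: C3 write [C3 write: invalidate ['C1=S', 'C2=S'] -> C3=M] -> [I,I,I,M]
Op 5: C1 read [C1 read from I: others=['C3=M'] -> C1=S, others downsized to S] -> [I,S,I,S]
Op 6: C3 read [C3 read: already in S, no change] -> [I,S,I,S]
Op 7: C3 write [C3 write: invalidate ['C1=S'] -> C3=M] -> [I,I,I,M]
Op 8: C1 write [C1 write: invalidate ['C3=M'] -> C1=M] -> [I,M,I,I]
Op 9: C3 write [C3 write: invalidate ['C1=M'] -> C3=M] -> [I,I,I,M]

Answer: I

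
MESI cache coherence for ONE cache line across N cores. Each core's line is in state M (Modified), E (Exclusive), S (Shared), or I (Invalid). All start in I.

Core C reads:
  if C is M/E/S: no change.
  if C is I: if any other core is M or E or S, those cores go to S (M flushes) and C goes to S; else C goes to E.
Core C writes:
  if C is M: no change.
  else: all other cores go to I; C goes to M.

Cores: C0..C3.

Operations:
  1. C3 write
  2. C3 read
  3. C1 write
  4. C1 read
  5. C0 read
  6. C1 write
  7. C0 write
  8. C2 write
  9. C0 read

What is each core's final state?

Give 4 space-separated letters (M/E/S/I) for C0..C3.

Answer: S I S I

Derivation:
Op 1: C3 write [C3 write: invalidate none -> C3=M] -> [I,I,I,M]
Op 2: C3 read [C3 read: already in M, no change] -> [I,I,I,M]
Op 3: C1 write [C1 write: invalidate ['C3=M'] -> C1=M] -> [I,M,I,I]
Op 4: C1 read [C1 read: already in M, no change] -> [I,M,I,I]
Op 5: C0 read [C0 read from I: others=['C1=M'] -> C0=S, others downsized to S] -> [S,S,I,I]
Op 6: C1 write [C1 write: invalidate ['C0=S'] -> C1=M] -> [I,M,I,I]
Op 7: C0 write [C0 write: invalidate ['C1=M'] -> C0=M] -> [M,I,I,I]
Op 8: C2 write [C2 write: invalidate ['C0=M'] -> C2=M] -> [I,I,M,I]
Op 9: C0 read [C0 read from I: others=['C2=M'] -> C0=S, others downsized to S] -> [S,I,S,I]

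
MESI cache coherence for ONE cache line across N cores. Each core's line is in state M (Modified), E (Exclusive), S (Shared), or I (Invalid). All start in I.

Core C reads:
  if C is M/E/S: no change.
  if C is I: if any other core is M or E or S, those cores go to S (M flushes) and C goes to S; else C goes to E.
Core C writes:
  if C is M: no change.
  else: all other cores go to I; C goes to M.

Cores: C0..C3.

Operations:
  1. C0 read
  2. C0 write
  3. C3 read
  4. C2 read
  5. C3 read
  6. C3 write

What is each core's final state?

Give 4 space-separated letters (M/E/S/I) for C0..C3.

Op 1: C0 read [C0 read from I: no other sharers -> C0=E (exclusive)] -> [E,I,I,I]
Op 2: C0 write [C0 write: invalidate none -> C0=M] -> [M,I,I,I]
Op 3: C3 read [C3 read from I: others=['C0=M'] -> C3=S, others downsized to S] -> [S,I,I,S]
Op 4: C2 read [C2 read from I: others=['C0=S', 'C3=S'] -> C2=S, others downsized to S] -> [S,I,S,S]
Op 5: C3 read [C3 read: already in S, no change] -> [S,I,S,S]
Op 6: C3 write [C3 write: invalidate ['C0=S', 'C2=S'] -> C3=M] -> [I,I,I,M]

Answer: I I I M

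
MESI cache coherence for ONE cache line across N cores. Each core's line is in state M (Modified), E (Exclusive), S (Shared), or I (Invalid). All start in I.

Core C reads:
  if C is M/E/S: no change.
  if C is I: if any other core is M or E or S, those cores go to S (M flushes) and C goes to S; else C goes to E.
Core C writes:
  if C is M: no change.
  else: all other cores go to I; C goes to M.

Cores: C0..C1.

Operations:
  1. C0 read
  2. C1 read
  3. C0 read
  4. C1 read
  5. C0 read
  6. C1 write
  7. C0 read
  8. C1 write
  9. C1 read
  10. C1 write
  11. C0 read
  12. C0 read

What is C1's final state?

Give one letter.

Answer: S

Derivation:
Op 1: C0 read [C0 read from I: no other sharers -> C0=E (exclusive)] -> [E,I]
Op 2: C1 read [C1 read from I: others=['C0=E'] -> C1=S, others downsized to S] -> [S,S]
Op 3: C0 read [C0 read: already in S, no change] -> [S,S]
Op 4: C1 read [C1 read: already in S, no change] -> [S,S]
Op 5: C0 read [C0 read: already in S, no change] -> [S,S]
Op 6: C1 write [C1 write: invalidate ['C0=S'] -> C1=M] -> [I,M]
Op 7: C0 read [C0 read from I: others=['C1=M'] -> C0=S, others downsized to S] -> [S,S]
Op 8: C1 write [C1 write: invalidate ['C0=S'] -> C1=M] -> [I,M]
Op 9: C1 read [C1 read: already in M, no change] -> [I,M]
Op 10: C1 write [C1 write: already M (modified), no change] -> [I,M]
Op 11: C0 read [C0 read from I: others=['C1=M'] -> C0=S, others downsized to S] -> [S,S]
Op 12: C0 read [C0 read: already in S, no change] -> [S,S]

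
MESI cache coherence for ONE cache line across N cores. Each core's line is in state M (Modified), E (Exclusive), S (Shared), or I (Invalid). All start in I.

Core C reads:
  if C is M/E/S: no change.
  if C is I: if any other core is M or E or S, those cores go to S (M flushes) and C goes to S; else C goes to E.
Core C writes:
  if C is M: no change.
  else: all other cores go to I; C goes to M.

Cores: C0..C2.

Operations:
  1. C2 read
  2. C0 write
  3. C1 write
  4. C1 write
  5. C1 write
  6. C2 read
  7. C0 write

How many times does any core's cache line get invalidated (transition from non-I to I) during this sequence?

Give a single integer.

Op 1: C2 read [C2 read from I: no other sharers -> C2=E (exclusive)] -> [I,I,E] (invalidations this op: 0; running total: 0)
Op 2: C0 write [C0 write: invalidate ['C2=E'] -> C0=M] -> [M,I,I] (invalidations this op: 1; running total: 1)
Op 3: C1 write [C1 write: invalidate ['C0=M'] -> C1=M] -> [I,M,I] (invalidations this op: 1; running total: 2)
Op 4: C1 write [C1 write: already M (modified), no change] -> [I,M,I] (invalidations this op: 0; running total: 2)
Op 5: C1 write [C1 write: already M (modified), no change] -> [I,M,I] (invalidations this op: 0; running total: 2)
Op 6: C2 read [C2 read from I: others=['C1=M'] -> C2=S, others downsized to S] -> [I,S,S] (invalidations this op: 0; running total: 2)
Op 7: C0 write [C0 write: invalidate ['C1=S', 'C2=S'] -> C0=M] -> [M,I,I] (invalidations this op: 2; running total: 4)

Answer: 4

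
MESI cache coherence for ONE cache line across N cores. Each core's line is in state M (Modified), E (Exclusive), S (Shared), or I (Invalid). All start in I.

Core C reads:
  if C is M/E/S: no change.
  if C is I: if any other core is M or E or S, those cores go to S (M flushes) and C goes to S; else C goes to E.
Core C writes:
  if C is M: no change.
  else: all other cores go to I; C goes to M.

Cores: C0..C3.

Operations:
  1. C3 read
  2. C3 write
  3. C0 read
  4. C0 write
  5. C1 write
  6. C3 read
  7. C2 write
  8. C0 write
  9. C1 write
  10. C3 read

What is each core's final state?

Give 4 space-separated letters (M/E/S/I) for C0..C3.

Op 1: C3 read [C3 read from I: no other sharers -> C3=E (exclusive)] -> [I,I,I,E]
Op 2: C3 write [C3 write: invalidate none -> C3=M] -> [I,I,I,M]
Op 3: C0 read [C0 read from I: others=['C3=M'] -> C0=S, others downsized to S] -> [S,I,I,S]
Op 4: C0 write [C0 write: invalidate ['C3=S'] -> C0=M] -> [M,I,I,I]
Op 5: C1 write [C1 write: invalidate ['C0=M'] -> C1=M] -> [I,M,I,I]
Op 6: C3 read [C3 read from I: others=['C1=M'] -> C3=S, others downsized to S] -> [I,S,I,S]
Op 7: C2 write [C2 write: invalidate ['C1=S', 'C3=S'] -> C2=M] -> [I,I,M,I]
Op 8: C0 write [C0 write: invalidate ['C2=M'] -> C0=M] -> [M,I,I,I]
Op 9: C1 write [C1 write: invalidate ['C0=M'] -> C1=M] -> [I,M,I,I]
Op 10: C3 read [C3 read from I: others=['C1=M'] -> C3=S, others downsized to S] -> [I,S,I,S]

Answer: I S I S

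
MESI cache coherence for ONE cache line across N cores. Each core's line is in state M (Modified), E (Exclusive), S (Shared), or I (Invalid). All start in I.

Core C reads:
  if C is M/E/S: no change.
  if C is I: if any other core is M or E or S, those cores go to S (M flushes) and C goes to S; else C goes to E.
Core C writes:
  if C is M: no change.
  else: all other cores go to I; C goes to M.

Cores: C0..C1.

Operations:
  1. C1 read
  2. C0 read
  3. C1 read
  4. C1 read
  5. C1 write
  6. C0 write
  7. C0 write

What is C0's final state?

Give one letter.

Op 1: C1 read [C1 read from I: no other sharers -> C1=E (exclusive)] -> [I,E]
Op 2: C0 read [C0 read from I: others=['C1=E'] -> C0=S, others downsized to S] -> [S,S]
Op 3: C1 read [C1 read: already in S, no change] -> [S,S]
Op 4: C1 read [C1 read: already in S, no change] -> [S,S]
Op 5: C1 write [C1 write: invalidate ['C0=S'] -> C1=M] -> [I,M]
Op 6: C0 write [C0 write: invalidate ['C1=M'] -> C0=M] -> [M,I]
Op 7: C0 write [C0 write: already M (modified), no change] -> [M,I]

Answer: M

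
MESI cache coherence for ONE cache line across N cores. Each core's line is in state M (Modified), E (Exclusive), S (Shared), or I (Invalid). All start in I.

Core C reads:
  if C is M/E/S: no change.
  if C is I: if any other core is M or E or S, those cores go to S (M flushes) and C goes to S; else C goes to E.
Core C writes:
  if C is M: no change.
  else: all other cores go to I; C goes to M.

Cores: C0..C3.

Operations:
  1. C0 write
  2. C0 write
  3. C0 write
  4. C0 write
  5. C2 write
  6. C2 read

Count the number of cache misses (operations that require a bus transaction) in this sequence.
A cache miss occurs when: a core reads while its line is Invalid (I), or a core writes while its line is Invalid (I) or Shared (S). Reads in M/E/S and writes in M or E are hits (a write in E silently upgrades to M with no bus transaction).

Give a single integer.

Answer: 2

Derivation:
Op 1: C0 write [C0 write: invalidate none -> C0=M] -> [M,I,I,I] [MISS #1: write from I]
Op 2: C0 write [C0 write: already M (modified), no change] -> [M,I,I,I] [hit: write from M]
Op 3: C0 write [C0 write: already M (modified), no change] -> [M,I,I,I] [hit: write from M]
Op 4: C0 write [C0 write: already M (modified), no change] -> [M,I,I,I] [hit: write from M]
Op 5: C2 write [C2 write: invalidate ['C0=M'] -> C2=M] -> [I,I,M,I] [MISS #2: write from I]
Op 6: C2 read [C2 read: already in M, no change] -> [I,I,M,I] [hit: read from M]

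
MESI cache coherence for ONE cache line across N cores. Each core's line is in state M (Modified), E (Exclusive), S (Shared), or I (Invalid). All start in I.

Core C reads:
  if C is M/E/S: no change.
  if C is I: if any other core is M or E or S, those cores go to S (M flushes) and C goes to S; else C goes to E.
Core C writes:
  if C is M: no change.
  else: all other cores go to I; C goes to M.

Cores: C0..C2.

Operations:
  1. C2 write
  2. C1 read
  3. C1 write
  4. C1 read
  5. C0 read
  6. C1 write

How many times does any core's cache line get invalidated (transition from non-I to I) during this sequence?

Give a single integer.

Answer: 2

Derivation:
Op 1: C2 write [C2 write: invalidate none -> C2=M] -> [I,I,M] (invalidations this op: 0; running total: 0)
Op 2: C1 read [C1 read from I: others=['C2=M'] -> C1=S, others downsized to S] -> [I,S,S] (invalidations this op: 0; running total: 0)
Op 3: C1 write [C1 write: invalidate ['C2=S'] -> C1=M] -> [I,M,I] (invalidations this op: 1; running total: 1)
Op 4: C1 read [C1 read: already in M, no change] -> [I,M,I] (invalidations this op: 0; running total: 1)
Op 5: C0 read [C0 read from I: others=['C1=M'] -> C0=S, others downsized to S] -> [S,S,I] (invalidations this op: 0; running total: 1)
Op 6: C1 write [C1 write: invalidate ['C0=S'] -> C1=M] -> [I,M,I] (invalidations this op: 1; running total: 2)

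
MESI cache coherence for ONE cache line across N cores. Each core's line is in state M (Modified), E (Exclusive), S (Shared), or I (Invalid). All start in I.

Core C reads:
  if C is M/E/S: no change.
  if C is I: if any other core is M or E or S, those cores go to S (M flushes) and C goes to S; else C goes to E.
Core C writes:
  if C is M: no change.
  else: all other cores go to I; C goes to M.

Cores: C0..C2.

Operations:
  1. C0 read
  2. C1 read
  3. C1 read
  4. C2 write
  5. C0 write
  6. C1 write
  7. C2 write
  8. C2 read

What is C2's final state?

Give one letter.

Op 1: C0 read [C0 read from I: no other sharers -> C0=E (exclusive)] -> [E,I,I]
Op 2: C1 read [C1 read from I: others=['C0=E'] -> C1=S, others downsized to S] -> [S,S,I]
Op 3: C1 read [C1 read: already in S, no change] -> [S,S,I]
Op 4: C2 write [C2 write: invalidate ['C0=S', 'C1=S'] -> C2=M] -> [I,I,M]
Op 5: C0 write [C0 write: invalidate ['C2=M'] -> C0=M] -> [M,I,I]
Op 6: C1 write [C1 write: invalidate ['C0=M'] -> C1=M] -> [I,M,I]
Op 7: C2 write [C2 write: invalidate ['C1=M'] -> C2=M] -> [I,I,M]
Op 8: C2 read [C2 read: already in M, no change] -> [I,I,M]

Answer: M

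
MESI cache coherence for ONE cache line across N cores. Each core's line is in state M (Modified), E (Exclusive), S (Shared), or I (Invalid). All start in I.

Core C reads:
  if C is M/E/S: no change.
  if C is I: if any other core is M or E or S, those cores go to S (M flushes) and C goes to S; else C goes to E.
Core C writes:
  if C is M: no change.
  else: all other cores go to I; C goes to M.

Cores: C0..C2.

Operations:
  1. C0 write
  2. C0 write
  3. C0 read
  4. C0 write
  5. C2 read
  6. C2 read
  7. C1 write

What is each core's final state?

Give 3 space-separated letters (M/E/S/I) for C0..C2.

Op 1: C0 write [C0 write: invalidate none -> C0=M] -> [M,I,I]
Op 2: C0 write [C0 write: already M (modified), no change] -> [M,I,I]
Op 3: C0 read [C0 read: already in M, no change] -> [M,I,I]
Op 4: C0 write [C0 write: already M (modified), no change] -> [M,I,I]
Op 5: C2 read [C2 read from I: others=['C0=M'] -> C2=S, others downsized to S] -> [S,I,S]
Op 6: C2 read [C2 read: already in S, no change] -> [S,I,S]
Op 7: C1 write [C1 write: invalidate ['C0=S', 'C2=S'] -> C1=M] -> [I,M,I]

Answer: I M I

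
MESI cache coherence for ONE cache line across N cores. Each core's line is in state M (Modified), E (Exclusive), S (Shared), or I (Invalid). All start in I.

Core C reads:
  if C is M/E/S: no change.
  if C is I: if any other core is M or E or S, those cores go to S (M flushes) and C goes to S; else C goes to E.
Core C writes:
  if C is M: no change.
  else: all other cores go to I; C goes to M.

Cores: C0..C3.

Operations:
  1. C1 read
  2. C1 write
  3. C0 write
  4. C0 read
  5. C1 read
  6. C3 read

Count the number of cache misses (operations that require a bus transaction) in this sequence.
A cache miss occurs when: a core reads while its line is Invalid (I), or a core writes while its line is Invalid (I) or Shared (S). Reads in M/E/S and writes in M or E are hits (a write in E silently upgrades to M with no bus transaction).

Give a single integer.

Op 1: C1 read [C1 read from I: no other sharers -> C1=E (exclusive)] -> [I,E,I,I] [MISS #1: read from I]
Op 2: C1 write [C1 write: invalidate none -> C1=M] -> [I,M,I,I] [hit: write from E is a silent E->M upgrade, no bus transaction]
Op 3: C0 write [C0 write: invalidate ['C1=M'] -> C0=M] -> [M,I,I,I] [MISS #2: write from I]
Op 4: C0 read [C0 read: already in M, no change] -> [M,I,I,I] [hit: read from M]
Op 5: C1 read [C1 read from I: others=['C0=M'] -> C1=S, others downsized to S] -> [S,S,I,I] [MISS #3: read from I]
Op 6: C3 read [C3 read from I: others=['C0=S', 'C1=S'] -> C3=S, others downsized to S] -> [S,S,I,S] [MISS #4: read from I]

Answer: 4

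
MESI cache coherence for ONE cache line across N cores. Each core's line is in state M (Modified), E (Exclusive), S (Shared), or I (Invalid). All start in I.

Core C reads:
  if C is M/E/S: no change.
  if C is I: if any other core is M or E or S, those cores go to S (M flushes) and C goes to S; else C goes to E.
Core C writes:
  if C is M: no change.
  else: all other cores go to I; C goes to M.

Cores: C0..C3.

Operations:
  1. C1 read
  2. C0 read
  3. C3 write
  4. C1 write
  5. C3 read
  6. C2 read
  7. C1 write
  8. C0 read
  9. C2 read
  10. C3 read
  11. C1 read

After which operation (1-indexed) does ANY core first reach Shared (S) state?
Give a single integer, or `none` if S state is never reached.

Op 1: C1 read [C1 read from I: no other sharers -> C1=E (exclusive)] -> [I,E,I,I]
Op 2: C0 read [C0 read from I: others=['C1=E'] -> C0=S, others downsized to S] -> [S,S,I,I]
  -> First S state at op 2; remaining ops need not be traced.

Answer: 2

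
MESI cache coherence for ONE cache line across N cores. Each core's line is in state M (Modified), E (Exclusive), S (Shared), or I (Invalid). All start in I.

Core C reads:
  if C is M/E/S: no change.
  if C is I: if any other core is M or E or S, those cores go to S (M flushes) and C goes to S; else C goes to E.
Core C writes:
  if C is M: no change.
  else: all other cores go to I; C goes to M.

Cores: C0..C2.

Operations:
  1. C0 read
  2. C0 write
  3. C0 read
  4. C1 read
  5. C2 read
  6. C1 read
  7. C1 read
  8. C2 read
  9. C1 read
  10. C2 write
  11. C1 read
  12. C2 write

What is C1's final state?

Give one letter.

Op 1: C0 read [C0 read from I: no other sharers -> C0=E (exclusive)] -> [E,I,I]
Op 2: C0 write [C0 write: invalidate none -> C0=M] -> [M,I,I]
Op 3: C0 read [C0 read: already in M, no change] -> [M,I,I]
Op 4: C1 read [C1 read from I: others=['C0=M'] -> C1=S, others downsized to S] -> [S,S,I]
Op 5: C2 read [C2 read from I: others=['C0=S', 'C1=S'] -> C2=S, others downsized to S] -> [S,S,S]
Op 6: C1 read [C1 read: already in S, no change] -> [S,S,S]
Op 7: C1 read [C1 read: already in S, no change] -> [S,S,S]
Op 8: C2 read [C2 read: already in S, no change] -> [S,S,S]
Op 9: C1 read [C1 read: already in S, no change] -> [S,S,S]
Op 10: C2 write [C2 write: invalidate ['C0=S', 'C1=S'] -> C2=M] -> [I,I,M]
Op 11: C1 read [C1 read from I: others=['C2=M'] -> C1=S, others downsized to S] -> [I,S,S]
Op 12: C2 write [C2 write: invalidate ['C1=S'] -> C2=M] -> [I,I,M]

Answer: I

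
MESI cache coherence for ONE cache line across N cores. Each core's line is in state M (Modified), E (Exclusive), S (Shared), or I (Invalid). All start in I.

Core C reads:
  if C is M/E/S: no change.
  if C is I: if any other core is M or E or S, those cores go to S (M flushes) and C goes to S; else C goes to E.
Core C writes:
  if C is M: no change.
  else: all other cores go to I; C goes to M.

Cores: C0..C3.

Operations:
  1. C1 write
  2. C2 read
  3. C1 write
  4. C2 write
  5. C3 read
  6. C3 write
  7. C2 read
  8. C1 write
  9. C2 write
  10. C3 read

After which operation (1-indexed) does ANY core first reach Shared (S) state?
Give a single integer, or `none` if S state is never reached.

Op 1: C1 write [C1 write: invalidate none -> C1=M] -> [I,M,I,I]
Op 2: C2 read [C2 read from I: others=['C1=M'] -> C2=S, others downsized to S] -> [I,S,S,I]
  -> First S state at op 2; remaining ops need not be traced.

Answer: 2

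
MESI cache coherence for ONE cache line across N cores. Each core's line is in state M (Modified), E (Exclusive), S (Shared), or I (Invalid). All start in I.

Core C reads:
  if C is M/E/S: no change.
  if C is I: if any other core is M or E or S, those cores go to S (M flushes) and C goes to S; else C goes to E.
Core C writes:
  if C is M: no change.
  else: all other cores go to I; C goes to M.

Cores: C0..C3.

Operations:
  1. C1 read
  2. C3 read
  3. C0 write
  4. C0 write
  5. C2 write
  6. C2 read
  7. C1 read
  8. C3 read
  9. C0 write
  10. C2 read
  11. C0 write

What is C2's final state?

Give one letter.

Answer: I

Derivation:
Op 1: C1 read [C1 read from I: no other sharers -> C1=E (exclusive)] -> [I,E,I,I]
Op 2: C3 read [C3 read from I: others=['C1=E'] -> C3=S, others downsized to S] -> [I,S,I,S]
Op 3: C0 write [C0 write: invalidate ['C1=S', 'C3=S'] -> C0=M] -> [M,I,I,I]
Op 4: C0 write [C0 write: already M (modified), no change] -> [M,I,I,I]
Op 5: C2 write [C2 write: invalidate ['C0=M'] -> C2=M] -> [I,I,M,I]
Op 6: C2 read [C2 read: already in M, no change] -> [I,I,M,I]
Op 7: C1 read [C1 read from I: others=['C2=M'] -> C1=S, others downsized to S] -> [I,S,S,I]
Op 8: C3 read [C3 read from I: others=['C1=S', 'C2=S'] -> C3=S, others downsized to S] -> [I,S,S,S]
Op 9: C0 write [C0 write: invalidate ['C1=S', 'C2=S', 'C3=S'] -> C0=M] -> [M,I,I,I]
Op 10: C2 read [C2 read from I: others=['C0=M'] -> C2=S, others downsized to S] -> [S,I,S,I]
Op 11: C0 write [C0 write: invalidate ['C2=S'] -> C0=M] -> [M,I,I,I]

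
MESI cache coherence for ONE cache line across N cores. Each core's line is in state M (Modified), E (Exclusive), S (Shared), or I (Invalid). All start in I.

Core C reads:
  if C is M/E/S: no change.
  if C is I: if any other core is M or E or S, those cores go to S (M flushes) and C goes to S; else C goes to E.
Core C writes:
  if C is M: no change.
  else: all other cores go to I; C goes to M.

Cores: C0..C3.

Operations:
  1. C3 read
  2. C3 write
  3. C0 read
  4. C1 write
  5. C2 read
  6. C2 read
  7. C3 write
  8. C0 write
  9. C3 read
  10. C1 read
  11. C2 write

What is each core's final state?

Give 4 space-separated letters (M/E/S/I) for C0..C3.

Op 1: C3 read [C3 read from I: no other sharers -> C3=E (exclusive)] -> [I,I,I,E]
Op 2: C3 write [C3 write: invalidate none -> C3=M] -> [I,I,I,M]
Op 3: C0 read [C0 read from I: others=['C3=M'] -> C0=S, others downsized to S] -> [S,I,I,S]
Op 4: C1 write [C1 write: invalidate ['C0=S', 'C3=S'] -> C1=M] -> [I,M,I,I]
Op 5: C2 read [C2 read from I: others=['C1=M'] -> C2=S, others downsized to S] -> [I,S,S,I]
Op 6: C2 read [C2 read: already in S, no change] -> [I,S,S,I]
Op 7: C3 write [C3 write: invalidate ['C1=S', 'C2=S'] -> C3=M] -> [I,I,I,M]
Op 8: C0 write [C0 write: invalidate ['C3=M'] -> C0=M] -> [M,I,I,I]
Op 9: C3 read [C3 read from I: others=['C0=M'] -> C3=S, others downsized to S] -> [S,I,I,S]
Op 10: C1 read [C1 read from I: others=['C0=S', 'C3=S'] -> C1=S, others downsized to S] -> [S,S,I,S]
Op 11: C2 write [C2 write: invalidate ['C0=S', 'C1=S', 'C3=S'] -> C2=M] -> [I,I,M,I]

Answer: I I M I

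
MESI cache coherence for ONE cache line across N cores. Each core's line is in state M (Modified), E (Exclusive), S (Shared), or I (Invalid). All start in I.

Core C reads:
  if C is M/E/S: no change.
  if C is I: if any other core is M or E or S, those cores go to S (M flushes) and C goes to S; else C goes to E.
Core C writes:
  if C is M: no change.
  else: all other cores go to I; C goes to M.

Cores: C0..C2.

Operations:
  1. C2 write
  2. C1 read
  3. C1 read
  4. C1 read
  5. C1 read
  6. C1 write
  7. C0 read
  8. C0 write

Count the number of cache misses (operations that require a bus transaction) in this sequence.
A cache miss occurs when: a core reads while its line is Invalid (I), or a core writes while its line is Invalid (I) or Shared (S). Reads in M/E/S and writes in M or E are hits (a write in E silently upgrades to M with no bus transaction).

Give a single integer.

Answer: 5

Derivation:
Op 1: C2 write [C2 write: invalidate none -> C2=M] -> [I,I,M] [MISS #1: write from I]
Op 2: C1 read [C1 read from I: others=['C2=M'] -> C1=S, others downsized to S] -> [I,S,S] [MISS #2: read from I]
Op 3: C1 read [C1 read: already in S, no change] -> [I,S,S] [hit: read from S]
Op 4: C1 read [C1 read: already in S, no change] -> [I,S,S] [hit: read from S]
Op 5: C1 read [C1 read: already in S, no change] -> [I,S,S] [hit: read from S]
Op 6: C1 write [C1 write: invalidate ['C2=S'] -> C1=M] -> [I,M,I] [MISS #3: write from S]
Op 7: C0 read [C0 read from I: others=['C1=M'] -> C0=S, others downsized to S] -> [S,S,I] [MISS #4: read from I]
Op 8: C0 write [C0 write: invalidate ['C1=S'] -> C0=M] -> [M,I,I] [MISS #5: write from S]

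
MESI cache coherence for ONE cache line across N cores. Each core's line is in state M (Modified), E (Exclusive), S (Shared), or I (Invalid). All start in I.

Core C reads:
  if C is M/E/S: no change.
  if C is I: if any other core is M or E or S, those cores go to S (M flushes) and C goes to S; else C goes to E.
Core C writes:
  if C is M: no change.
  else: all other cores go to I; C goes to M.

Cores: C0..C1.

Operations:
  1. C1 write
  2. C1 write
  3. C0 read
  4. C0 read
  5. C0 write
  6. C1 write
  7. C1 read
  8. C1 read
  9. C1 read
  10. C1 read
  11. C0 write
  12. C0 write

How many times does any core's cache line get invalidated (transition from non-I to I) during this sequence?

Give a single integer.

Answer: 3

Derivation:
Op 1: C1 write [C1 write: invalidate none -> C1=M] -> [I,M] (invalidations this op: 0; running total: 0)
Op 2: C1 write [C1 write: already M (modified), no change] -> [I,M] (invalidations this op: 0; running total: 0)
Op 3: C0 read [C0 read from I: others=['C1=M'] -> C0=S, others downsized to S] -> [S,S] (invalidations this op: 0; running total: 0)
Op 4: C0 read [C0 read: already in S, no change] -> [S,S] (invalidations this op: 0; running total: 0)
Op 5: C0 write [C0 write: invalidate ['C1=S'] -> C0=M] -> [M,I] (invalidations this op: 1; running total: 1)
Op 6: C1 write [C1 write: invalidate ['C0=M'] -> C1=M] -> [I,M] (invalidations this op: 1; running total: 2)
Op 7: C1 read [C1 read: already in M, no change] -> [I,M] (invalidations this op: 0; running total: 2)
Op 8: C1 read [C1 read: already in M, no change] -> [I,M] (invalidations this op: 0; running total: 2)
Op 9: C1 read [C1 read: already in M, no change] -> [I,M] (invalidations this op: 0; running total: 2)
Op 10: C1 read [C1 read: already in M, no change] -> [I,M] (invalidations this op: 0; running total: 2)
Op 11: C0 write [C0 write: invalidate ['C1=M'] -> C0=M] -> [M,I] (invalidations this op: 1; running total: 3)
Op 12: C0 write [C0 write: already M (modified), no change] -> [M,I] (invalidations this op: 0; running total: 3)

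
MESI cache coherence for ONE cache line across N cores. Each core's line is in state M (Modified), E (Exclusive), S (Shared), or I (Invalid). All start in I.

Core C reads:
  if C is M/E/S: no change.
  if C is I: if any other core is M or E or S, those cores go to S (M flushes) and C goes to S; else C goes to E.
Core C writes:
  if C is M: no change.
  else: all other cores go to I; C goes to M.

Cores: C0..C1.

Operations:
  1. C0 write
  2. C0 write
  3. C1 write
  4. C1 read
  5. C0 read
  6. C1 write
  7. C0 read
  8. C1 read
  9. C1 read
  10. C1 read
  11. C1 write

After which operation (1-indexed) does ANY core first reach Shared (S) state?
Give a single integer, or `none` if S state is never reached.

Answer: 5

Derivation:
Op 1: C0 write [C0 write: invalidate none -> C0=M] -> [M,I]
Op 2: C0 write [C0 write: already M (modified), no change] -> [M,I]
Op 3: C1 write [C1 write: invalidate ['C0=M'] -> C1=M] -> [I,M]
Op 4: C1 read [C1 read: already in M, no change] -> [I,M]
Op 5: C0 read [C0 read from I: others=['C1=M'] -> C0=S, others downsized to S] -> [S,S]
  -> First S state at op 5; remaining ops need not be traced.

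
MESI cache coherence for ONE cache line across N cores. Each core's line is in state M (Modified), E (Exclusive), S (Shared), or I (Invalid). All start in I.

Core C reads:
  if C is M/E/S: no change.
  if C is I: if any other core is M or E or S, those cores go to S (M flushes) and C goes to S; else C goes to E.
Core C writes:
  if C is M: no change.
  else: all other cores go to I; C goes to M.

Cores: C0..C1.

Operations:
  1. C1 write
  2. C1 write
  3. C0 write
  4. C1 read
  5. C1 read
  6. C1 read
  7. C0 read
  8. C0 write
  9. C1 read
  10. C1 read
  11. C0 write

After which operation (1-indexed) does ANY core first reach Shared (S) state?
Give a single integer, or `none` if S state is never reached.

Op 1: C1 write [C1 write: invalidate none -> C1=M] -> [I,M]
Op 2: C1 write [C1 write: already M (modified), no change] -> [I,M]
Op 3: C0 write [C0 write: invalidate ['C1=M'] -> C0=M] -> [M,I]
Op 4: C1 read [C1 read from I: others=['C0=M'] -> C1=S, others downsized to S] -> [S,S]
  -> First S state at op 4; remaining ops need not be traced.

Answer: 4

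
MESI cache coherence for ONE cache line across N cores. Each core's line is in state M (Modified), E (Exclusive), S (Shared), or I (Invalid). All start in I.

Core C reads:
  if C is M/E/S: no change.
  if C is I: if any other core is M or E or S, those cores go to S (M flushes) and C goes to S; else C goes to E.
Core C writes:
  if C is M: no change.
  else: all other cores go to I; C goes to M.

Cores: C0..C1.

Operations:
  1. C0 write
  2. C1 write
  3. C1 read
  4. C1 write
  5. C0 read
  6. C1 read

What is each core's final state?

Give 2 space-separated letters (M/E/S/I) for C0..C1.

Op 1: C0 write [C0 write: invalidate none -> C0=M] -> [M,I]
Op 2: C1 write [C1 write: invalidate ['C0=M'] -> C1=M] -> [I,M]
Op 3: C1 read [C1 read: already in M, no change] -> [I,M]
Op 4: C1 write [C1 write: already M (modified), no change] -> [I,M]
Op 5: C0 read [C0 read from I: others=['C1=M'] -> C0=S, others downsized to S] -> [S,S]
Op 6: C1 read [C1 read: already in S, no change] -> [S,S]

Answer: S S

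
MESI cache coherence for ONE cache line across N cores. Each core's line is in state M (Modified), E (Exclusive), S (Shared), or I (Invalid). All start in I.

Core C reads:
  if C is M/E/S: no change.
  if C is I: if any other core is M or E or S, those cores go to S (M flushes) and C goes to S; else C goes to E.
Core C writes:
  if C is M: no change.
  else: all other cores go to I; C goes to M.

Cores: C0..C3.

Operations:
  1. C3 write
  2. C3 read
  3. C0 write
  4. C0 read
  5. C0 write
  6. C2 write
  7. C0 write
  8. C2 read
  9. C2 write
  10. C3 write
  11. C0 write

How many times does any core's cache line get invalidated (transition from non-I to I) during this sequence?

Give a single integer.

Answer: 6

Derivation:
Op 1: C3 write [C3 write: invalidate none -> C3=M] -> [I,I,I,M] (invalidations this op: 0; running total: 0)
Op 2: C3 read [C3 read: already in M, no change] -> [I,I,I,M] (invalidations this op: 0; running total: 0)
Op 3: C0 write [C0 write: invalidate ['C3=M'] -> C0=M] -> [M,I,I,I] (invalidations this op: 1; running total: 1)
Op 4: C0 read [C0 read: already in M, no change] -> [M,I,I,I] (invalidations this op: 0; running total: 1)
Op 5: C0 write [C0 write: already M (modified), no change] -> [M,I,I,I] (invalidations this op: 0; running total: 1)
Op 6: C2 write [C2 write: invalidate ['C0=M'] -> C2=M] -> [I,I,M,I] (invalidations this op: 1; running total: 2)
Op 7: C0 write [C0 write: invalidate ['C2=M'] -> C0=M] -> [M,I,I,I] (invalidations this op: 1; running total: 3)
Op 8: C2 read [C2 read from I: others=['C0=M'] -> C2=S, others downsized to S] -> [S,I,S,I] (invalidations this op: 0; running total: 3)
Op 9: C2 write [C2 write: invalidate ['C0=S'] -> C2=M] -> [I,I,M,I] (invalidations this op: 1; running total: 4)
Op 10: C3 write [C3 write: invalidate ['C2=M'] -> C3=M] -> [I,I,I,M] (invalidations this op: 1; running total: 5)
Op 11: C0 write [C0 write: invalidate ['C3=M'] -> C0=M] -> [M,I,I,I] (invalidations this op: 1; running total: 6)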